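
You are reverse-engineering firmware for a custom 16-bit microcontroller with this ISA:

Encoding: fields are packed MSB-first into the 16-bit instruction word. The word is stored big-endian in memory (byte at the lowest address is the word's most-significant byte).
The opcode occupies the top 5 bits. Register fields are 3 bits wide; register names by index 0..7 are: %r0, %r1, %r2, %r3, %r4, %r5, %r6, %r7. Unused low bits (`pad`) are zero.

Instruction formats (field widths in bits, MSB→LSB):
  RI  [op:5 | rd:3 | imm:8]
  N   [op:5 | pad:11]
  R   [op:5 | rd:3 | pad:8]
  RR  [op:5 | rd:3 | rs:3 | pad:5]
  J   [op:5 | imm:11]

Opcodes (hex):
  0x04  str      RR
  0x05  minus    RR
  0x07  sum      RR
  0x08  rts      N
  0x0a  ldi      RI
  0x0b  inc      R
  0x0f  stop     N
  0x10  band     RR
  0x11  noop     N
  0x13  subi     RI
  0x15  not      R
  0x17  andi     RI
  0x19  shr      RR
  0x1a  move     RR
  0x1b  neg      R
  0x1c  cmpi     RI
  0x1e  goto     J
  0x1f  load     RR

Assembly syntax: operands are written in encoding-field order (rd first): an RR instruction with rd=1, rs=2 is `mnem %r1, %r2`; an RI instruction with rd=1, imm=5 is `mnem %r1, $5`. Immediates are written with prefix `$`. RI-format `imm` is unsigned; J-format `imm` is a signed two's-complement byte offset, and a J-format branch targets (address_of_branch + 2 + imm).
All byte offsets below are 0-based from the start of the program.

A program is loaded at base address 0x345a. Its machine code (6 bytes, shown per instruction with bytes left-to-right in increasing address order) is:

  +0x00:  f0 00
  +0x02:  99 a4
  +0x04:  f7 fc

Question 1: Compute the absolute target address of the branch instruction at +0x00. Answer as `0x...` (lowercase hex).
0x345c

off 0x00: read f0 00 as big → 0xf000
  opcode bits[15:11]=0x1e: goto/J
  imm@[10:0]=0x0 ⇒ $0
  target = base 0x345a + off 0x00 + 2 + imm 0 = 0x345c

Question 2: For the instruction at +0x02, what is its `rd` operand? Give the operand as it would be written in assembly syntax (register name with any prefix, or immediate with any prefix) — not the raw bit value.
%r1

@+02  big-endian(99 a4) = 0x99a4
  opcode bits[15:11]=0x13: subi/RI
  [10:8] rd=1 = %r1
  [7:0] imm=164 = $164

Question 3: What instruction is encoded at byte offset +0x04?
goto $-4

off 0x04: read f7 fc as big → 0xf7fc
  top 5b → 0x1e → goto [J]
  [10:0] imm=2044 (s11→-4) = $-4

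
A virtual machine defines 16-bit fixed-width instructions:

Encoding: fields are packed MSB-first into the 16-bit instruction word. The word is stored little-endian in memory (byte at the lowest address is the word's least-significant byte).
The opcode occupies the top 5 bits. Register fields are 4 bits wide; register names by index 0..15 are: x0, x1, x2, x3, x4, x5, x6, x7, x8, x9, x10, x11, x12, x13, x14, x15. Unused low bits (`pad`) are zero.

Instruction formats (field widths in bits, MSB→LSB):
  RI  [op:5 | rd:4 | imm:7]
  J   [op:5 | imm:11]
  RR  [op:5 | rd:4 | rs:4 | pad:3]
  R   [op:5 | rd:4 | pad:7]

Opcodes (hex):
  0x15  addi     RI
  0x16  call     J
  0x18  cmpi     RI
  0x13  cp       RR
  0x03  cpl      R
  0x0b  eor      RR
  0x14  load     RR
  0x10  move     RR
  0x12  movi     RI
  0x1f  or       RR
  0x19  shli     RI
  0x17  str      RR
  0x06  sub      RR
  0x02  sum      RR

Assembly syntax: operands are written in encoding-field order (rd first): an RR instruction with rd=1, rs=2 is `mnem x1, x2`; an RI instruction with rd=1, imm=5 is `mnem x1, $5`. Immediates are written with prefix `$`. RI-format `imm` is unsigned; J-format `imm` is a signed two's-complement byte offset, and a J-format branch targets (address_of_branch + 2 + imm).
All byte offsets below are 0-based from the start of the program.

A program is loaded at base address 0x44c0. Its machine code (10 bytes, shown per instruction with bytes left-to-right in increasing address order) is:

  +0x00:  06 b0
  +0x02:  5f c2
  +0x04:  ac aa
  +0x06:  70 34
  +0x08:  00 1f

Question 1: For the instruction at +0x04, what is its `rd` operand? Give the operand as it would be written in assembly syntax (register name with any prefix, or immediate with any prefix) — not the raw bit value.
x5

off 0x04: read ac aa as little → 0xaaac
  opcode bits[15:11]=0x15: addi/RI
  rd: (w>>7)&0xf=0x5 → x5
  imm: (w>>0)&0x7f=0x2c → $44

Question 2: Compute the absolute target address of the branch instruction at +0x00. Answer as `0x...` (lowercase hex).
@+00  little-endian(06 b0) = 0xb006
  opcode bits[15:11]=0x16: call/J
  imm: (w>>0)&0x7ff=0x6 → $6
  target = base 0x44c0 + off 0x00 + 2 + imm 6 = 0x44c8

0x44c8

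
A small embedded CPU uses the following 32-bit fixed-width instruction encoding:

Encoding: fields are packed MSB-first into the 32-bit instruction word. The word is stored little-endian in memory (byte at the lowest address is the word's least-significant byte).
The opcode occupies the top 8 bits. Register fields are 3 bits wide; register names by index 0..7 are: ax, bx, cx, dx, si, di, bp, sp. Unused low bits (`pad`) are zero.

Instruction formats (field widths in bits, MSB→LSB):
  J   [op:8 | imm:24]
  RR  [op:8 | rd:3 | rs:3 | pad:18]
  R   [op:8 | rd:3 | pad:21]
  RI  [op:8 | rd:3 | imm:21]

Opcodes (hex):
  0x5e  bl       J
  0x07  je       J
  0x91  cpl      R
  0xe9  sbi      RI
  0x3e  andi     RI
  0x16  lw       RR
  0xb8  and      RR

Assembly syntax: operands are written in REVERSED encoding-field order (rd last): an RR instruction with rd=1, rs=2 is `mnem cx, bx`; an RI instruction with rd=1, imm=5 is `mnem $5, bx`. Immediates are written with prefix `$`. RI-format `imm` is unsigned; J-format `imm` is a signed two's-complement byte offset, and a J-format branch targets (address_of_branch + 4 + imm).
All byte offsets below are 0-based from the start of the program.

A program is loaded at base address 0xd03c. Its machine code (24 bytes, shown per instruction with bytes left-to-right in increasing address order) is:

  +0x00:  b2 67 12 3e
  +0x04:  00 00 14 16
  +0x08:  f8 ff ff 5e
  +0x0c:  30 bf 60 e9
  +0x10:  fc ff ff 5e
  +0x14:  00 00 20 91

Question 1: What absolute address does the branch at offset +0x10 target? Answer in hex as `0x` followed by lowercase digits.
+0x10: fc ff ff 5e ⇒ word 0x5efffffc (little)
  top 8b → 0x5e → bl [J]
  imm: (w>>0)&0xffffff=0xfffffc (s24→-4) → $-4
  target = base 0xd03c + off 0x10 + 4 + imm -4 = 0xd04c

0xd04c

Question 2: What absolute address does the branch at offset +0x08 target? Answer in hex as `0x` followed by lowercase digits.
0xd040

@+08  little-endian(f8 ff ff 5e) = 0x5efffff8
  opcode bits[31:24]=0x5e: bl/J
  imm: (w>>0)&0xffffff=0xfffff8 (s24→-8) → $-8
  target = base 0xd03c + off 0x08 + 4 + imm -8 = 0xd040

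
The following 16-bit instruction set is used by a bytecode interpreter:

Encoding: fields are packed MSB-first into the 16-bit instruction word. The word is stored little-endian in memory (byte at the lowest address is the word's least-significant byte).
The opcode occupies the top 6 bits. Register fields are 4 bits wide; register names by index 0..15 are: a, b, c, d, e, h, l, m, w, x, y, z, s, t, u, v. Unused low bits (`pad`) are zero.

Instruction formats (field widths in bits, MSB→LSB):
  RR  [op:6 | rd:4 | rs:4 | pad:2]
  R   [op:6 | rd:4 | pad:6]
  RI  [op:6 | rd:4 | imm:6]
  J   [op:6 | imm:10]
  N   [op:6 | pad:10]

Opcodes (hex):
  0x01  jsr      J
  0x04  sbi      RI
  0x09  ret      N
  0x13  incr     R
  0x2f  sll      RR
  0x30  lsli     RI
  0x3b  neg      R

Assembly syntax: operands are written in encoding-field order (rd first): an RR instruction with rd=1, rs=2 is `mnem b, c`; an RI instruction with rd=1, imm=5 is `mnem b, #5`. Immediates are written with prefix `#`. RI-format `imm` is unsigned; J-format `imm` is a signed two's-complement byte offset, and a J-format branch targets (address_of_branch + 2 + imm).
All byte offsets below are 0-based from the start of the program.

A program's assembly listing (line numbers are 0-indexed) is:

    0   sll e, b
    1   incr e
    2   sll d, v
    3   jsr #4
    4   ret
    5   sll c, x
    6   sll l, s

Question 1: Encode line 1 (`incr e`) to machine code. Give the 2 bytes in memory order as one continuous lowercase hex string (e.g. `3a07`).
004d

L1: incr op=0x13:6|rd=4:4|pad=0:6 ⇒ 0x4d00 ⇒ little 00 4d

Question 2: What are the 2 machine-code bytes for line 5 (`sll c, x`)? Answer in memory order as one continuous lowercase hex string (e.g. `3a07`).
line 5 (sll): pack op=0x2f:6|rd=2:4|rs=9:4|pad=0:2 = 0xbca4; little→ a4 bc

a4bc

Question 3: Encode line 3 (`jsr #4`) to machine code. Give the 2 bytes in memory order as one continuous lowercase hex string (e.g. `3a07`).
3. jsr fields op=0x1:6|imm=4:10 → word 0404h → 04 04

0404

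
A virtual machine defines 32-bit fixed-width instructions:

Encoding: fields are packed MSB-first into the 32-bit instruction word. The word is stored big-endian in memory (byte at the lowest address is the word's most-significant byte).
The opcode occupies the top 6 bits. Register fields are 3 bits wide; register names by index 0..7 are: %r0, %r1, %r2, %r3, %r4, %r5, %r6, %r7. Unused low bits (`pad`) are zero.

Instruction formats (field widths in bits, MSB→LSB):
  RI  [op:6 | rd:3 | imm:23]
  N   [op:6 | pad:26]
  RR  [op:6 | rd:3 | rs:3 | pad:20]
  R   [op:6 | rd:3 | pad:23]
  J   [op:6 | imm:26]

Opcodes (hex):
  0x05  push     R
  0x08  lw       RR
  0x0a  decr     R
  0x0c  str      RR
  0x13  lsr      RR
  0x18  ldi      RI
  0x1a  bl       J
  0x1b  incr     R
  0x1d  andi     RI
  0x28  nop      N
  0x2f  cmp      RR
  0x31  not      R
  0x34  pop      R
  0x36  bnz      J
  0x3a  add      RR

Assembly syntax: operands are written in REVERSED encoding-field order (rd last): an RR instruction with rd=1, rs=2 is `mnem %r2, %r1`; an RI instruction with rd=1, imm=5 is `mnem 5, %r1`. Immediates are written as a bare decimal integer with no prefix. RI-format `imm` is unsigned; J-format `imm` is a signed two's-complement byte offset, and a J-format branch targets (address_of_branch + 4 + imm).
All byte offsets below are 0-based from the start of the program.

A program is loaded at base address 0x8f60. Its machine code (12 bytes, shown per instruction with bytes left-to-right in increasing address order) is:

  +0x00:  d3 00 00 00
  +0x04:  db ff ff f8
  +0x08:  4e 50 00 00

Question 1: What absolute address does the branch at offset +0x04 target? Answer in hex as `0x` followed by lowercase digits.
0x8f60

+0x04: db ff ff f8 ⇒ word 0xdbfffff8 (big)
  op=0xdbfffff8>>26=0x36 ⇒ bnz (J)
  imm: (w>>0)&0x3ffffff=0x3fffff8 (s26→-8) → -8
  target = base 0x8f60 + off 0x04 + 4 + imm -8 = 0x8f60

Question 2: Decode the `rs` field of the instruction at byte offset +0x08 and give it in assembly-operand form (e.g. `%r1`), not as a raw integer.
@+08  big-endian(4e 50 00 00) = 0x4e500000
  opcode bits[31:26]=0x13: lsr/RR
  [25:23] rd=4 = %r4
  [22:20] rs=5 = %r5

%r5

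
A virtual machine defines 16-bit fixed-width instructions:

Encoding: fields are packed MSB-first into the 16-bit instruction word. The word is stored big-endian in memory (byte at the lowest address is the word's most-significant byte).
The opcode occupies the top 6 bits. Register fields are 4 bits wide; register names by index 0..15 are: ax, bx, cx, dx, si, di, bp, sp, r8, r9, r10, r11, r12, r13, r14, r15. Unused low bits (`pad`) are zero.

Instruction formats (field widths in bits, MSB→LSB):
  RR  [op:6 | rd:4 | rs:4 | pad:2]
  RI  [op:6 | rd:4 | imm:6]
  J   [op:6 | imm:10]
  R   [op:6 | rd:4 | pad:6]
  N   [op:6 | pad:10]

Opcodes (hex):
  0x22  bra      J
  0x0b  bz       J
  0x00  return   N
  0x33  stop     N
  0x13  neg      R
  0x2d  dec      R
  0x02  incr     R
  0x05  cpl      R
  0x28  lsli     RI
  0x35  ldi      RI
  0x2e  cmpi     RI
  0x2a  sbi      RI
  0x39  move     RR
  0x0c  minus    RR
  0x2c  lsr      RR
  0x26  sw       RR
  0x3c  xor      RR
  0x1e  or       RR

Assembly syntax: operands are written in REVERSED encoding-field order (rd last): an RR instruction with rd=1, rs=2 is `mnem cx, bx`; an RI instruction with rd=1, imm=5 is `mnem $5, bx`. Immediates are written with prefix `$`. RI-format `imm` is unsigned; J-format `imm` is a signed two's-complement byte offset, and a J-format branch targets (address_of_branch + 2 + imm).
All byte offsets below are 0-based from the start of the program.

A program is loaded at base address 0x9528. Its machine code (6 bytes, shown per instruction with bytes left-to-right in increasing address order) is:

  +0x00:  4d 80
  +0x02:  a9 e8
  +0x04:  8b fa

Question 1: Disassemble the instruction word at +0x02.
sbi $40, sp

@+02  big-endian(a9 e8) = 0xa9e8
  op=0xa9e8>>10=0x2a ⇒ sbi (RI)
  rd: (w>>6)&0xf=0x7 → sp
  imm: (w>>0)&0x3f=0x28 → $40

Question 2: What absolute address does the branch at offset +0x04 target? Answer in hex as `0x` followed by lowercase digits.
0x9528

@+04  big-endian(8b fa) = 0x8bfa
  top 6b → 0x22 → bra [J]
  imm@[9:0]=0x3fa (s10→-6) ⇒ $-6
  target = base 0x9528 + off 0x04 + 2 + imm -6 = 0x9528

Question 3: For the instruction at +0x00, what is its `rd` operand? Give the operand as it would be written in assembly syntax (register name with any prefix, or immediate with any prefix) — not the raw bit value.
bp

@+00  big-endian(4d 80) = 0x4d80
  opcode bits[15:10]=0x13: neg/R
  rd: (w>>6)&0xf=0x6 → bp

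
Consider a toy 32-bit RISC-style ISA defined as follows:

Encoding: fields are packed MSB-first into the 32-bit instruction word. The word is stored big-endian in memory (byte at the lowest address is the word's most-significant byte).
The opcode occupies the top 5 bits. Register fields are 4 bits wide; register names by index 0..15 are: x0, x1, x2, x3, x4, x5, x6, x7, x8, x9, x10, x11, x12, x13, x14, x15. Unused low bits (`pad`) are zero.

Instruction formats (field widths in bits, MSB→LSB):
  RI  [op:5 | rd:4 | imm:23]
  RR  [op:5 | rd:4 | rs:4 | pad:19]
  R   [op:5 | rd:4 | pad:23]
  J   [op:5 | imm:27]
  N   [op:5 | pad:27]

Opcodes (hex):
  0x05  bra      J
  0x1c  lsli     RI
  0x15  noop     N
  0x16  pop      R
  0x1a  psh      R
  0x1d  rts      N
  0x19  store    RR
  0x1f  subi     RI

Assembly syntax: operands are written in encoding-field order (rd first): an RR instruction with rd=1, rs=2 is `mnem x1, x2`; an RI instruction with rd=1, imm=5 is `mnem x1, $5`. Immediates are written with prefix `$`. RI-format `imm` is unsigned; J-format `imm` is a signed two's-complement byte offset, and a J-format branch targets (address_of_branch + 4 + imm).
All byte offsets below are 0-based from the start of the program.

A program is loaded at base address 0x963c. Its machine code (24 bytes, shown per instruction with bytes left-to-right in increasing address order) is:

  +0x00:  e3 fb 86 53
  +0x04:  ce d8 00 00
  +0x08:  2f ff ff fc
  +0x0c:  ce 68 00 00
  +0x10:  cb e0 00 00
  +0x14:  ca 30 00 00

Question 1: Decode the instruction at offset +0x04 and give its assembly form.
store x13, x11

@+04  big-endian(ce d8 00 00) = 0xced80000
  op=0xced80000>>27=0x19 ⇒ store (RR)
  [26:23] rd=13 = x13
  [22:19] rs=11 = x11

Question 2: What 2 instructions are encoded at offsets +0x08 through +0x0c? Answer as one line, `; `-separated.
bra $-4; store x12, x13

[08] 2f ff ff fc → 0x2ffffffc
  op=0x2ffffffc>>27=0x5 ⇒ bra (J)
  [26:0] imm=134217724 (s27→-4) = $-4
[0c] ce 68 00 00 → 0xce680000
  op=0xce680000>>27=0x19 ⇒ store (RR)
  [26:23] rd=12 = x12
  [22:19] rs=13 = x13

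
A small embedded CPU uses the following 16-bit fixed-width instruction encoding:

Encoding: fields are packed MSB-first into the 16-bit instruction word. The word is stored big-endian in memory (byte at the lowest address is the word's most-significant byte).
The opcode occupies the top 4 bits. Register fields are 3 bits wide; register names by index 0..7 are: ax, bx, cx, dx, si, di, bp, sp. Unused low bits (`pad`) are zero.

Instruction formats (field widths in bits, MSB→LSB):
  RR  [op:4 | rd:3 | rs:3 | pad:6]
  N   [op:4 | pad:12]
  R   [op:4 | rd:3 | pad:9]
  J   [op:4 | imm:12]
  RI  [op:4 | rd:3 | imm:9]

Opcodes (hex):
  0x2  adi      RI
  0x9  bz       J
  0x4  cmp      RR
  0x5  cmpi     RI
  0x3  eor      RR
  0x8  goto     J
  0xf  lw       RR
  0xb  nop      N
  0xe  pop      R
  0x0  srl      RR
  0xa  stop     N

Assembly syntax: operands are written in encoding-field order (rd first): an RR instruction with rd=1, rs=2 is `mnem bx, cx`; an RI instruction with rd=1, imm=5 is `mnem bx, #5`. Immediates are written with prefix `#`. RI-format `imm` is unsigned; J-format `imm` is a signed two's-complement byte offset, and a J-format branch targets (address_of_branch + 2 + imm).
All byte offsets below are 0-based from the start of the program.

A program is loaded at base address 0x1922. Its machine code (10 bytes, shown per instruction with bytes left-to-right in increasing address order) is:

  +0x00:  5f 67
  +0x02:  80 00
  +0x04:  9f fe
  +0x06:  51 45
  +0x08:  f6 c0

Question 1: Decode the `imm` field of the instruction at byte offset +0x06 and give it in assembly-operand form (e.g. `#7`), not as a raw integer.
#325

[06] 51 45 → 0x5145
  opcode bits[15:12]=0x5: cmpi/RI
  rd: (w>>9)&0x7=0x0 → ax
  imm: (w>>0)&0x1ff=0x145 → #325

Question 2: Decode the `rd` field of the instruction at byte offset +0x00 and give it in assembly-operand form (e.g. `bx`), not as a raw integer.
sp

+0x00: 5f 67 ⇒ word 0x5f67 (big)
  top 4b → 0x5 → cmpi [RI]
  [11:9] rd=7 = sp
  [8:0] imm=359 = #359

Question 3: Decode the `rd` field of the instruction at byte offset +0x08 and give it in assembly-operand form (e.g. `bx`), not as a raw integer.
[08] f6 c0 → 0xf6c0
  op=0xf6c0>>12=0xf ⇒ lw (RR)
  rd@[11:9]=0x3 ⇒ dx
  rs@[8:6]=0x3 ⇒ dx

dx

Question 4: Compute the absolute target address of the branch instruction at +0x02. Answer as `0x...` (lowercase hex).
+0x02: 80 00 ⇒ word 0x8000 (big)
  opcode bits[15:12]=0x8: goto/J
  imm: (w>>0)&0xfff=0x0 → #0
  target = base 0x1922 + off 0x02 + 2 + imm 0 = 0x1926

0x1926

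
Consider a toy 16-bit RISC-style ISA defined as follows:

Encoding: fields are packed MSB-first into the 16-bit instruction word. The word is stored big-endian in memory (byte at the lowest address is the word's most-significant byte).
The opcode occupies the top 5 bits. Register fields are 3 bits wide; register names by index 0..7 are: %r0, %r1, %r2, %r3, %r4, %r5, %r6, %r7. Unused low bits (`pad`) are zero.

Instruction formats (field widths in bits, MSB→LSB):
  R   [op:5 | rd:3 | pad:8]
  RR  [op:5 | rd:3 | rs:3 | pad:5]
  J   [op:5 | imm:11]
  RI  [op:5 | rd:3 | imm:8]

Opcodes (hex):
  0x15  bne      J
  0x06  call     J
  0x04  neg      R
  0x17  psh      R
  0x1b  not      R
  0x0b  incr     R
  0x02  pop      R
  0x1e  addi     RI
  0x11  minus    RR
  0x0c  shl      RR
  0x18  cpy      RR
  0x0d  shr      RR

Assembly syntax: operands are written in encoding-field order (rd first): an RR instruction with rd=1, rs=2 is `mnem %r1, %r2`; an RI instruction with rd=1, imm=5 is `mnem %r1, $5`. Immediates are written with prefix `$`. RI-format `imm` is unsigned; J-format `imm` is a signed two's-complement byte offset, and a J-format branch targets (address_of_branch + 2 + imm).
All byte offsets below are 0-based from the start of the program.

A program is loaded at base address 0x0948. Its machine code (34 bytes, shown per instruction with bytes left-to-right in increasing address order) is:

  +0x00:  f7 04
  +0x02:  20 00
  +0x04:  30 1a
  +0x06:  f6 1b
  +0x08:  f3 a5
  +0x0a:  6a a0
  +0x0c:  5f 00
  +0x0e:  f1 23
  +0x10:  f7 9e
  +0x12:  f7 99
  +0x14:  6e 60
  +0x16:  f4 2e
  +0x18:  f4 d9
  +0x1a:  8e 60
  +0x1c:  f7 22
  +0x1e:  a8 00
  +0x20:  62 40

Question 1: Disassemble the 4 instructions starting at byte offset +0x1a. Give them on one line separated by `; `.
off 0x1a: read 8e 60 as big → 0x8e60
  opcode bits[15:11]=0x11: minus/RR
  [10:8] rd=6 = %r6
  [7:5] rs=3 = %r3
off 0x1c: read f7 22 as big → 0xf722
  opcode bits[15:11]=0x1e: addi/RI
  [10:8] rd=7 = %r7
  [7:0] imm=34 = $34
off 0x1e: read a8 00 as big → 0xa800
  opcode bits[15:11]=0x15: bne/J
  [10:0] imm=0 = $0
off 0x20: read 62 40 as big → 0x6240
  opcode bits[15:11]=0xc: shl/RR
  [10:8] rd=2 = %r2
  [7:5] rs=2 = %r2

minus %r6, %r3; addi %r7, $34; bne $0; shl %r2, %r2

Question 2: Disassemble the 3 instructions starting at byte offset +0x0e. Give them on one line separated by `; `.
off 0x0e: read f1 23 as big → 0xf123
  op=0xf123>>11=0x1e ⇒ addi (RI)
  rd@[10:8]=0x1 ⇒ %r1
  imm@[7:0]=0x23 ⇒ $35
off 0x10: read f7 9e as big → 0xf79e
  op=0xf79e>>11=0x1e ⇒ addi (RI)
  rd@[10:8]=0x7 ⇒ %r7
  imm@[7:0]=0x9e ⇒ $158
off 0x12: read f7 99 as big → 0xf799
  op=0xf799>>11=0x1e ⇒ addi (RI)
  rd@[10:8]=0x7 ⇒ %r7
  imm@[7:0]=0x99 ⇒ $153

addi %r1, $35; addi %r7, $158; addi %r7, $153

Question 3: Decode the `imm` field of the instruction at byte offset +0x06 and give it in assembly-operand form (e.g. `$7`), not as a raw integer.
$27

off 0x06: read f6 1b as big → 0xf61b
  top 5b → 0x1e → addi [RI]
  [10:8] rd=6 = %r6
  [7:0] imm=27 = $27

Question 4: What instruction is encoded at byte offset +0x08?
addi %r3, $165

@+08  big-endian(f3 a5) = 0xf3a5
  opcode bits[15:11]=0x1e: addi/RI
  rd: (w>>8)&0x7=0x3 → %r3
  imm: (w>>0)&0xff=0xa5 → $165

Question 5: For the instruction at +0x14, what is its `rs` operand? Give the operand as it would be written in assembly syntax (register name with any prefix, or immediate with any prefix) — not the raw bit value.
+0x14: 6e 60 ⇒ word 0x6e60 (big)
  opcode bits[15:11]=0xd: shr/RR
  rd@[10:8]=0x6 ⇒ %r6
  rs@[7:5]=0x3 ⇒ %r3

%r3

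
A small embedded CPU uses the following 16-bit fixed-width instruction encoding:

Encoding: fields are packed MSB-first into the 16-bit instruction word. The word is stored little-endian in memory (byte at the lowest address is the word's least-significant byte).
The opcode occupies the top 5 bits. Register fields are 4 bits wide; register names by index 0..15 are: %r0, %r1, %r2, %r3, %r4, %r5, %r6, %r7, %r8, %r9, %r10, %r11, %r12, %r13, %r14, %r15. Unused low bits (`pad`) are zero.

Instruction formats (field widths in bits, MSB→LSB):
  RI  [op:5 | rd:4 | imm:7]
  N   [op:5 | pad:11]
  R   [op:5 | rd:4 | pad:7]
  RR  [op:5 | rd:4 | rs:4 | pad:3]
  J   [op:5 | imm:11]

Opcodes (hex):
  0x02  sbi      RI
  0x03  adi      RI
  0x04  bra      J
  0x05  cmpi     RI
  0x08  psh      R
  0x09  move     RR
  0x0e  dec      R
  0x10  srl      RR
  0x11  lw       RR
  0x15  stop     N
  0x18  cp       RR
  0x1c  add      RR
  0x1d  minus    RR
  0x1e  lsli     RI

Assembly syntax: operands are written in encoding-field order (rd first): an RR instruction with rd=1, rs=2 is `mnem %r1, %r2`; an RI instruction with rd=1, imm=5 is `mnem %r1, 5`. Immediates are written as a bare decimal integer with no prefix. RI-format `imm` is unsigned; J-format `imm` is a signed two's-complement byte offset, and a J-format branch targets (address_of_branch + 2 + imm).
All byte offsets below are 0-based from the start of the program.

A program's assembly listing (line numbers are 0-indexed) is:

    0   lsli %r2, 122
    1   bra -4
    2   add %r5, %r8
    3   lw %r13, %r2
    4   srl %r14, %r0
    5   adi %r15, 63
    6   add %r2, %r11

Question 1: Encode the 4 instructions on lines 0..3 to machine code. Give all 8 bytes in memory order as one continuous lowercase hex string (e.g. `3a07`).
7af1fc27c0e2908e

L0: lsli op=0x1e:5|rd=2:4|imm=122:7 ⇒ 0xf17a ⇒ little 7a f1
L1: bra op=0x4:5|imm=-4:11 ⇒ 0x27fc ⇒ little fc 27
L2: add op=0x1c:5|rd=5:4|rs=8:4|pad=0:3 ⇒ 0xe2c0 ⇒ little c0 e2
L3: lw op=0x11:5|rd=13:4|rs=2:4|pad=0:3 ⇒ 0x8e90 ⇒ little 90 8e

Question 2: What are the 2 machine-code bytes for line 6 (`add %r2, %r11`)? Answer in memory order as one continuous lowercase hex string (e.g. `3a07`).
58e1

L6: add op=0x1c:5|rd=2:4|rs=11:4|pad=0:3 ⇒ 0xe158 ⇒ little 58 e1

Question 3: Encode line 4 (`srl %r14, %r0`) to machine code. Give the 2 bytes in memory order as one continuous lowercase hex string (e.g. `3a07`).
L4: srl op=0x10:5|rd=14:4|rs=0:4|pad=0:3 ⇒ 0x8700 ⇒ little 00 87

0087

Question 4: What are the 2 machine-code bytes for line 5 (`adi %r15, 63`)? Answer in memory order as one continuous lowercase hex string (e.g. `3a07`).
bf1f

5. adi fields op=0x3:5|rd=15:4|imm=63:7 → word 1fbfh → bf 1f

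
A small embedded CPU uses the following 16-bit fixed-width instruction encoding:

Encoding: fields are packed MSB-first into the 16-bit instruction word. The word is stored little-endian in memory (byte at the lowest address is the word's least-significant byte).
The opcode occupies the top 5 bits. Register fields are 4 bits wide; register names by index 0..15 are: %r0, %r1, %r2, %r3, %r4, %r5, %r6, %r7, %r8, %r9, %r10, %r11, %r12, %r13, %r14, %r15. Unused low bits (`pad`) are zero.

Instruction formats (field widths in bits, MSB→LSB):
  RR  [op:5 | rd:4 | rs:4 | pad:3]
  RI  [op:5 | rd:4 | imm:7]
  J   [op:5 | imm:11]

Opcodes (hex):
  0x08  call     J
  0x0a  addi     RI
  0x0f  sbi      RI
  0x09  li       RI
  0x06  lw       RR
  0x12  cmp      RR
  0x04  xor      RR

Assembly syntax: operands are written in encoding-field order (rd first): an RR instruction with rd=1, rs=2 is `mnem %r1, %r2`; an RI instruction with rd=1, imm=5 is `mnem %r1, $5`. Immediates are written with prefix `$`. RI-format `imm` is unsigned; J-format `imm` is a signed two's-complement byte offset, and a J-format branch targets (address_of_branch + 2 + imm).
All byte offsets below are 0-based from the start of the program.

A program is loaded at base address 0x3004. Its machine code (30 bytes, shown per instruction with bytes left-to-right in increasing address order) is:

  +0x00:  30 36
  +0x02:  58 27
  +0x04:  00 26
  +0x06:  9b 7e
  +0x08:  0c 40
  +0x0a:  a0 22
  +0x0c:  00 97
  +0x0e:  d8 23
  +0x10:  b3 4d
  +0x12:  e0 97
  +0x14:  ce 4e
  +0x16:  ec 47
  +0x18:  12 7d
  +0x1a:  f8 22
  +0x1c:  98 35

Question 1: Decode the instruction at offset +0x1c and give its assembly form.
@+1c  little-endian(98 35) = 0x3598
  top 5b → 0x6 → lw [RR]
  rd@[10:7]=0xb ⇒ %r11
  rs@[6:3]=0x3 ⇒ %r3

lw %r11, %r3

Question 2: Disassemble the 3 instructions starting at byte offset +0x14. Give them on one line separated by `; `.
@+14  little-endian(ce 4e) = 0x4ece
  op=0x4ece>>11=0x9 ⇒ li (RI)
  rd: (w>>7)&0xf=0xd → %r13
  imm: (w>>0)&0x7f=0x4e → $78
@+16  little-endian(ec 47) = 0x47ec
  op=0x47ec>>11=0x8 ⇒ call (J)
  imm: (w>>0)&0x7ff=0x7ec (s11→-20) → $-20
@+18  little-endian(12 7d) = 0x7d12
  op=0x7d12>>11=0xf ⇒ sbi (RI)
  rd: (w>>7)&0xf=0xa → %r10
  imm: (w>>0)&0x7f=0x12 → $18

li %r13, $78; call $-20; sbi %r10, $18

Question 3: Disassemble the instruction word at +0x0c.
+0x0c: 00 97 ⇒ word 0x9700 (little)
  top 5b → 0x12 → cmp [RR]
  [10:7] rd=14 = %r14
  [6:3] rs=0 = %r0

cmp %r14, %r0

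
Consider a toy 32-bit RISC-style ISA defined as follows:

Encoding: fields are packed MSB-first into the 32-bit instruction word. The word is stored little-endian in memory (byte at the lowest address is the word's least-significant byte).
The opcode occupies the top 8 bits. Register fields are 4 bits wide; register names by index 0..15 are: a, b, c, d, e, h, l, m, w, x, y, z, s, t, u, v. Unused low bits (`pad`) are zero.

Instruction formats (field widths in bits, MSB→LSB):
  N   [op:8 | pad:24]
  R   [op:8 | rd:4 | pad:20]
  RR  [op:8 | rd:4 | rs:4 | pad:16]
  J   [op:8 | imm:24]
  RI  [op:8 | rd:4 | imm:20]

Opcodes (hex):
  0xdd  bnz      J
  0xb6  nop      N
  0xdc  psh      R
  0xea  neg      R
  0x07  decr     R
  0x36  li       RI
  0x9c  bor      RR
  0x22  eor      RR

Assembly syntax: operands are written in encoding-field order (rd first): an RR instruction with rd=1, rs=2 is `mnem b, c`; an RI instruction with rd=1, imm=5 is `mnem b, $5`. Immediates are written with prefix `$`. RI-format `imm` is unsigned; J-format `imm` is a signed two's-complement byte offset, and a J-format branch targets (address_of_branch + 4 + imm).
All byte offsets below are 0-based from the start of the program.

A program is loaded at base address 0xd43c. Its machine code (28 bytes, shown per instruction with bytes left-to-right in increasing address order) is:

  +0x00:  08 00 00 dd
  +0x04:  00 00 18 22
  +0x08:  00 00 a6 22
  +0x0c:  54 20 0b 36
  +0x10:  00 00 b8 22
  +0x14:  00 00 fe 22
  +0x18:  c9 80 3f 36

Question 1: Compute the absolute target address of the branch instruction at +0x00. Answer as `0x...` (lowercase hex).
+0x00: 08 00 00 dd ⇒ word 0xdd000008 (little)
  top 8b → 0xdd → bnz [J]
  imm: (w>>0)&0xffffff=0x8 → $8
  target = base 0xd43c + off 0x00 + 4 + imm 8 = 0xd448

0xd448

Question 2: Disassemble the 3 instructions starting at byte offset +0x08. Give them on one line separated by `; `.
eor y, l; li a, $729172; eor z, w

@+08  little-endian(00 00 a6 22) = 0x22a60000
  top 8b → 0x22 → eor [RR]
  rd@[23:20]=0xa ⇒ y
  rs@[19:16]=0x6 ⇒ l
@+0c  little-endian(54 20 0b 36) = 0x360b2054
  top 8b → 0x36 → li [RI]
  rd@[23:20]=0x0 ⇒ a
  imm@[19:0]=0xb2054 ⇒ $729172
@+10  little-endian(00 00 b8 22) = 0x22b80000
  top 8b → 0x22 → eor [RR]
  rd@[23:20]=0xb ⇒ z
  rs@[19:16]=0x8 ⇒ w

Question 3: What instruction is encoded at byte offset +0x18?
@+18  little-endian(c9 80 3f 36) = 0x363f80c9
  opcode bits[31:24]=0x36: li/RI
  [23:20] rd=3 = d
  [19:0] imm=1016009 = $1016009

li d, $1016009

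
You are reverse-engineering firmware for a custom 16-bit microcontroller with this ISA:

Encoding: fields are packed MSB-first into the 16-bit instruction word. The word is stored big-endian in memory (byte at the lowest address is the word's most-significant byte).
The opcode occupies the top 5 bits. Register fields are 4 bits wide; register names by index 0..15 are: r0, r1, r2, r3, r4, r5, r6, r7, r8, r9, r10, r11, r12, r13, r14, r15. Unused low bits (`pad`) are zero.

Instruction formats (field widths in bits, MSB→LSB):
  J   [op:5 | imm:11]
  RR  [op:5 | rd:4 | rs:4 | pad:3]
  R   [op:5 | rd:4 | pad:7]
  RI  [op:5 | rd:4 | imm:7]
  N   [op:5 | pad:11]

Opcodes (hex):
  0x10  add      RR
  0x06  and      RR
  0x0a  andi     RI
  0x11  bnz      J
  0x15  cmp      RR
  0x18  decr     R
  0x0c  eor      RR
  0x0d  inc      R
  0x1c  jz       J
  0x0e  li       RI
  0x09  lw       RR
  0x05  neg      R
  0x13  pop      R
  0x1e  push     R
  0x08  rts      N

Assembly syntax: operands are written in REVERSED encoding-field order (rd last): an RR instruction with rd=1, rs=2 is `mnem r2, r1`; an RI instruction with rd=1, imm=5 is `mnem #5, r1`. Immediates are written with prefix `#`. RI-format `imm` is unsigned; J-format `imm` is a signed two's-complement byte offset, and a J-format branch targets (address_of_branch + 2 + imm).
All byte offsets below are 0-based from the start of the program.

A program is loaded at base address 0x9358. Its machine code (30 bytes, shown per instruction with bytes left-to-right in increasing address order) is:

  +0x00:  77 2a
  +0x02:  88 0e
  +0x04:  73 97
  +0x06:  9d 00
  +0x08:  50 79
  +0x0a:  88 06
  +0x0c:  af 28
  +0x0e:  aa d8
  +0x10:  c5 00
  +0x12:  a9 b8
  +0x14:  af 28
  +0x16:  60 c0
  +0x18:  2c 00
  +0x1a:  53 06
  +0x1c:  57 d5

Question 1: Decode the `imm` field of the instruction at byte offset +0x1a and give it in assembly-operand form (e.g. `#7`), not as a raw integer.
#6

@+1a  big-endian(53 06) = 0x5306
  top 5b → 0xa → andi [RI]
  [10:7] rd=6 = r6
  [6:0] imm=6 = #6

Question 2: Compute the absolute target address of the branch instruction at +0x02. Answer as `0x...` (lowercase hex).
@+02  big-endian(88 0e) = 0x880e
  opcode bits[15:11]=0x11: bnz/J
  imm@[10:0]=0xe ⇒ #14
  target = base 0x9358 + off 0x02 + 2 + imm 14 = 0x936a

0x936a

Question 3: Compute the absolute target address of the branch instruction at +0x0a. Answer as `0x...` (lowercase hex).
0x936a

[0a] 88 06 → 0x8806
  opcode bits[15:11]=0x11: bnz/J
  imm: (w>>0)&0x7ff=0x6 → #6
  target = base 0x9358 + off 0x0a + 2 + imm 6 = 0x936a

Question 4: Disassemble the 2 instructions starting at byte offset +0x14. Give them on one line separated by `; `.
off 0x14: read af 28 as big → 0xaf28
  op=0xaf28>>11=0x15 ⇒ cmp (RR)
  rd: (w>>7)&0xf=0xe → r14
  rs: (w>>3)&0xf=0x5 → r5
off 0x16: read 60 c0 as big → 0x60c0
  op=0x60c0>>11=0xc ⇒ eor (RR)
  rd: (w>>7)&0xf=0x1 → r1
  rs: (w>>3)&0xf=0x8 → r8

cmp r5, r14; eor r8, r1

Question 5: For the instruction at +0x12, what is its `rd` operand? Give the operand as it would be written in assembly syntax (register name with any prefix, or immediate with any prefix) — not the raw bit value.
r3

[12] a9 b8 → 0xa9b8
  top 5b → 0x15 → cmp [RR]
  rd@[10:7]=0x3 ⇒ r3
  rs@[6:3]=0x7 ⇒ r7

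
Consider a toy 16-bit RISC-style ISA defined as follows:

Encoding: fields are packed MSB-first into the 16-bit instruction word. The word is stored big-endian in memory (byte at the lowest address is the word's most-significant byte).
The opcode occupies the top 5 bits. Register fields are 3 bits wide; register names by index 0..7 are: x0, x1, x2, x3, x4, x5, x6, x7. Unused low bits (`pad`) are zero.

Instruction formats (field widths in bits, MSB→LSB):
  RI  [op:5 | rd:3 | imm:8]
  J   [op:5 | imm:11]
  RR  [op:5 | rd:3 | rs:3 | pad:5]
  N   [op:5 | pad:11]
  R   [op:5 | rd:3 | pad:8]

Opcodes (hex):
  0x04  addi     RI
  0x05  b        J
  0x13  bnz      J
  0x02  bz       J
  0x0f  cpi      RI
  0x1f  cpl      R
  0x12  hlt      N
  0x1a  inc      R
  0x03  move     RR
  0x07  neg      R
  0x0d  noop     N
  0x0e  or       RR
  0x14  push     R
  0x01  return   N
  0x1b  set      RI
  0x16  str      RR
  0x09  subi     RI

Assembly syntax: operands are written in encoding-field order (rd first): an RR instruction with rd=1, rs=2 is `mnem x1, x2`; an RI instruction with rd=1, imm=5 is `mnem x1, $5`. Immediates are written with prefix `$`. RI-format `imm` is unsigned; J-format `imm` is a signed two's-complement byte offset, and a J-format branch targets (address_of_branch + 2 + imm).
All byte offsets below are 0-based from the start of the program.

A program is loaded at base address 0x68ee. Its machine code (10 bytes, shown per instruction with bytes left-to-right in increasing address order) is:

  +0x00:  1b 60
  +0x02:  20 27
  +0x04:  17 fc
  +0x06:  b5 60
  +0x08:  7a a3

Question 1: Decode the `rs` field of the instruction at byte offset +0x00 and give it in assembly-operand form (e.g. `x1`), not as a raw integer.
[00] 1b 60 → 0x1b60
  top 5b → 0x3 → move [RR]
  rd@[10:8]=0x3 ⇒ x3
  rs@[7:5]=0x3 ⇒ x3

x3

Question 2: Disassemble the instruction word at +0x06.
str x5, x3

off 0x06: read b5 60 as big → 0xb560
  opcode bits[15:11]=0x16: str/RR
  [10:8] rd=5 = x5
  [7:5] rs=3 = x3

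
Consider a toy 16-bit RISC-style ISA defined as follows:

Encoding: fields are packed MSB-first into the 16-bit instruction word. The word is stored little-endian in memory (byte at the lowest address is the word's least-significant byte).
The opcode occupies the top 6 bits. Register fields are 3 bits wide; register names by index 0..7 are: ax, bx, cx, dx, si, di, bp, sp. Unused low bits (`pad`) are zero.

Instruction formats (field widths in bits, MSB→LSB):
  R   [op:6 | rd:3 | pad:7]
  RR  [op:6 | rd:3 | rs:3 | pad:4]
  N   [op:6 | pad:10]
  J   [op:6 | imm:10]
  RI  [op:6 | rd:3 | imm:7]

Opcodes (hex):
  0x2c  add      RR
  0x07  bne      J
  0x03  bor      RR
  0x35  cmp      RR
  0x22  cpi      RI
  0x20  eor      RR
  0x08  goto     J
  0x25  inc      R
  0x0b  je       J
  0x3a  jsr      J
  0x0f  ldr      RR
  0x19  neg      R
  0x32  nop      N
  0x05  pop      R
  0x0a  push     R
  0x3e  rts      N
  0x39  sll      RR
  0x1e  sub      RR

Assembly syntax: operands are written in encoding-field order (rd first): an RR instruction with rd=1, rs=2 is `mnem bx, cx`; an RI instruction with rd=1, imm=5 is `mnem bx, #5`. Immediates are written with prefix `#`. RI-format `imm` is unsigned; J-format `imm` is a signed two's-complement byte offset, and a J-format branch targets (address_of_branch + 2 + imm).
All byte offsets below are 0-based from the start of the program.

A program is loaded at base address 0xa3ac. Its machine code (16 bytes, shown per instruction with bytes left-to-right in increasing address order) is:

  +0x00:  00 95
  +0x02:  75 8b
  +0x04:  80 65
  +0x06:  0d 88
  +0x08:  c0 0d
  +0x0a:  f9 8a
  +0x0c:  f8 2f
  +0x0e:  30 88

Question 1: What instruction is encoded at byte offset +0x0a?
cpi di, #121

@+0a  little-endian(f9 8a) = 0x8af9
  op=0x8af9>>10=0x22 ⇒ cpi (RI)
  rd@[9:7]=0x5 ⇒ di
  imm@[6:0]=0x79 ⇒ #121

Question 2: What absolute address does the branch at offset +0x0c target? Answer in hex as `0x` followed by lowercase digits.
0xa3b2

@+0c  little-endian(f8 2f) = 0x2ff8
  top 6b → 0xb → je [J]
  imm@[9:0]=0x3f8 (s10→-8) ⇒ #-8
  target = base 0xa3ac + off 0x0c + 2 + imm -8 = 0xa3b2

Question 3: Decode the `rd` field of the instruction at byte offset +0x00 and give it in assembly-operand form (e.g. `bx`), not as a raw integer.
off 0x00: read 00 95 as little → 0x9500
  top 6b → 0x25 → inc [R]
  [9:7] rd=2 = cx

cx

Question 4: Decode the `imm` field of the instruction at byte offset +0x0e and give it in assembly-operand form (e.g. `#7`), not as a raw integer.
#48

off 0x0e: read 30 88 as little → 0x8830
  op=0x8830>>10=0x22 ⇒ cpi (RI)
  rd: (w>>7)&0x7=0x0 → ax
  imm: (w>>0)&0x7f=0x30 → #48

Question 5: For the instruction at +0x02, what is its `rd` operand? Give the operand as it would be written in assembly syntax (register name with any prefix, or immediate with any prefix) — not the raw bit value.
[02] 75 8b → 0x8b75
  opcode bits[15:10]=0x22: cpi/RI
  rd: (w>>7)&0x7=0x6 → bp
  imm: (w>>0)&0x7f=0x75 → #117

bp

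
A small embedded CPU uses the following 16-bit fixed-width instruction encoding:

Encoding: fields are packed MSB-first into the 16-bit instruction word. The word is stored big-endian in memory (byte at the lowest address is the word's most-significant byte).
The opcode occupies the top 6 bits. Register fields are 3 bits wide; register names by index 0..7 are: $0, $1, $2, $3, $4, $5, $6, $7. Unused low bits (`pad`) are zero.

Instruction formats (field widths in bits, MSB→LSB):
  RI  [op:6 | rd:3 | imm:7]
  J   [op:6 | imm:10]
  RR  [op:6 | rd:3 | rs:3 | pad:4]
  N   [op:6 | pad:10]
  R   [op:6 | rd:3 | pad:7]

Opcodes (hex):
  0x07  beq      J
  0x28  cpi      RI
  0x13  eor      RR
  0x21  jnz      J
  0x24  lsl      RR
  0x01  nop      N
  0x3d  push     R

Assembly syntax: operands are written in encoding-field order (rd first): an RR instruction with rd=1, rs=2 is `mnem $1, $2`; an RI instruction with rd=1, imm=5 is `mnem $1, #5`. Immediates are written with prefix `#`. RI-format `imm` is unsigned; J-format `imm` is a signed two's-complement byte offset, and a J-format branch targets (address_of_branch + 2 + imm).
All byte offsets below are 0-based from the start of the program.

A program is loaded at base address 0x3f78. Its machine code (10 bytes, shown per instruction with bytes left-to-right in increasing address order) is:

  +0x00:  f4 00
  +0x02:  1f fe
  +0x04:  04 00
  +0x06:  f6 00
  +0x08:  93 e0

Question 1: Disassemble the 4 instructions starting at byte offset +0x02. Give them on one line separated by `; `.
[02] 1f fe → 0x1ffe
  opcode bits[15:10]=0x7: beq/J
  [9:0] imm=1022 (s10→-2) = #-2
[04] 04 00 → 0x0400
  opcode bits[15:10]=0x1: nop/N
[06] f6 00 → 0xf600
  opcode bits[15:10]=0x3d: push/R
  [9:7] rd=4 = $4
[08] 93 e0 → 0x93e0
  opcode bits[15:10]=0x24: lsl/RR
  [9:7] rd=7 = $7
  [6:4] rs=6 = $6

beq #-2; nop; push $4; lsl $7, $6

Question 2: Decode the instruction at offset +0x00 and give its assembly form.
@+00  big-endian(f4 00) = 0xf400
  op=0xf400>>10=0x3d ⇒ push (R)
  rd: (w>>7)&0x7=0x0 → $0

push $0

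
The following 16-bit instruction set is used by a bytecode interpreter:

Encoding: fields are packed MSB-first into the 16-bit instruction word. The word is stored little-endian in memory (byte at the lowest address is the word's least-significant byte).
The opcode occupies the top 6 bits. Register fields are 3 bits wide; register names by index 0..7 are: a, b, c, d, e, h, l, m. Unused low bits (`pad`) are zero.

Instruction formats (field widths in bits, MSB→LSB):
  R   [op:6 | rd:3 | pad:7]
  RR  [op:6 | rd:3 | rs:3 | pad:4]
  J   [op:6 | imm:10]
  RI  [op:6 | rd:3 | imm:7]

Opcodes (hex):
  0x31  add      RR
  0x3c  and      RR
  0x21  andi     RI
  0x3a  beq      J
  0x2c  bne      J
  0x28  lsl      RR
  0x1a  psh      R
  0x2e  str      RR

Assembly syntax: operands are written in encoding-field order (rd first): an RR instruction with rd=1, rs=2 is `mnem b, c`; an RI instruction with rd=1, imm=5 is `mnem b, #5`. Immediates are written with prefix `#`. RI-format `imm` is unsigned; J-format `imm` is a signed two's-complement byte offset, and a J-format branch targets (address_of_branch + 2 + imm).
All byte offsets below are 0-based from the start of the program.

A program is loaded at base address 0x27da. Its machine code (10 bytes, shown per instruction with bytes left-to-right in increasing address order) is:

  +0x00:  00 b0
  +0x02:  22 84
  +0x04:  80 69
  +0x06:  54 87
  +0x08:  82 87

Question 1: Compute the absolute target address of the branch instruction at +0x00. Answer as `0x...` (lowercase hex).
0x27dc

+0x00: 00 b0 ⇒ word 0xb000 (little)
  op=0xb000>>10=0x2c ⇒ bne (J)
  [9:0] imm=0 = #0
  target = base 0x27da + off 0x00 + 2 + imm 0 = 0x27dc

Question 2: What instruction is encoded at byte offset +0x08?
andi m, #2

off 0x08: read 82 87 as little → 0x8782
  top 6b → 0x21 → andi [RI]
  [9:7] rd=7 = m
  [6:0] imm=2 = #2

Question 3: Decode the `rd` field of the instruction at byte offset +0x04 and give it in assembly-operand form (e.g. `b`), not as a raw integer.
d

[04] 80 69 → 0x6980
  op=0x6980>>10=0x1a ⇒ psh (R)
  [9:7] rd=3 = d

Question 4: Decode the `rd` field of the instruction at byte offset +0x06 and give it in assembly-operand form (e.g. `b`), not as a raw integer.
off 0x06: read 54 87 as little → 0x8754
  opcode bits[15:10]=0x21: andi/RI
  rd: (w>>7)&0x7=0x6 → l
  imm: (w>>0)&0x7f=0x54 → #84

l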